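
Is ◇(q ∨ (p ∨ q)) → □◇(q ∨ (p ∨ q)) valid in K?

Invalid (countermodel exists)

Tableau for the negation ¬(◇(q ∨ (p ∨ q)) → □◇(q ∨ (p ∨ q))):
1. ¬(◇(q ∨ (p ∨ q)) → □◇(q ∨ (p ∨ q))), u
2. ◇(q ∨ (p ∨ q)), u   [¬→-rule on 1]
3. ¬□◇(q ∨ (p ∨ q)), u   [¬→-rule on 1]
4. q ∨ (p ∨ q), v   [◇-rule on 2: fresh world v, uRv]
5. p ∨ q, v   [∨-rule on 4 (branches; this branch)]
6. q, v   [∨-rule on 5 (branches; this branch)]
7. ¬◇(q ∨ (p ∨ q)), w   [¬□-rule on 3: fresh world w, uRw]
Accessibility: uRv, uRw
The negation has an open branch (countermodel exists).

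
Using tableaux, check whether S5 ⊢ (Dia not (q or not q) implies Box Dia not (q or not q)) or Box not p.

Valid

Tableau for the negation not ((Dia not (q or not q) implies Box Dia not (q or not q)) or Box not p):
1. not ((Dia not (q or not q) implies Box Dia not (q or not q)) or Box not p), 0
2. not (Dia not (q or not q) implies Box Dia not (q or not q)), 0
3. not Box not p, 0
4. Dia not (q or not q), 0
5. not Box Dia not (q or not q), 0
6. p, 1
7. not (q or not q), 2
8. not q, 2
9. q, 2
Accessibility: 0R0, 0R1, 0R2, 1R0, 1R1, 1R2, 2R0, 2R1, 2R2
Branch closes: q and not q both at 2.
Every branch of the negation's tableau closes; the branch above is one of them.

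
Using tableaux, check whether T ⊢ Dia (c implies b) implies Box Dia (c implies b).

Not valid

Tableau for the negation not (Dia (c implies b) implies Box Dia (c implies b)):
1. not (Dia (c implies b) implies Box Dia (c implies b)), u
2. Dia (c implies b), u
3. not Box Dia (c implies b), u
4. c implies b, v
5. b, v
6. not Dia (c implies b), w
7. not (c implies b), w
8. c, w
9. not b, w
Accessibility: uRu, uRv, uRw, vRv, wRw
The negation has an open branch (countermodel exists).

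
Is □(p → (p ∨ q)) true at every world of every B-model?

Valid in B

Tableau for the negation ¬□(p → (p ∨ q)):
1. ¬□(p → (p ∨ q)), u
2. ¬(p → (p ∨ q)), v
3. p, v
4. ¬(p ∨ q), v
5. ¬p, v
6. ¬q, v
Accessibility: uRu, uRv, vRu, vRv
Branch closes: p and ¬p both at v.
Every branch of the negation's tableau closes; the branch above is one of them.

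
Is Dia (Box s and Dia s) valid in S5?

Tableau for the negation not Dia (Box s and Dia s):
1. not Dia (Box s and Dia s), 0
2. not (Box s and Dia s), 0   [neg-Dia-rule on 1 via 0R0]
3. not Dia s, 0   [neg-and-rule on 2 (branches; this branch)]
4. not s, 0   [neg-Dia-rule on 3 via 0R0]
Accessibility: 0R0
The negation has an open branch (countermodel exists).

Not valid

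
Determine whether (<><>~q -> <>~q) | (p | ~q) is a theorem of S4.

Valid

Tableau for the negation ~((<><>~q -> <>~q) | (p | ~q)):
1. ~((<><>~q -> <>~q) | (p | ~q)), 0
2. ~(<><>~q -> <>~q), 0   [~|-rule on 1]
3. ~(p | ~q), 0   [~|-rule on 1]
4. <><>~q, 0   [~->-rule on 2]
5. ~<>~q, 0   [~->-rule on 2]
6. ~p, 0   [~|-rule on 3]
7. q, 0   [~|-rule on 3]
8. <>~q, 1   [<>-rule on 4: fresh world 1, 0R1]
9. q, 1   [~<>-rule on 5 via 0R1]
10. ~q, 2   [<>-rule on 8: fresh world 2, 1R2]
11. q, 2   [~<>-rule on 5 via 0R2]
Accessibility: 0R0, 0R1, 0R2, 1R1, 1R2, 2R2
Branch closes: q and ~q both at 2.
Every branch of the negation's tableau closes; the branch above is one of them.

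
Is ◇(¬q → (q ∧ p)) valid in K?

Tableau for the negation ¬◇(¬q → (q ∧ p)):
1. ¬◇(¬q → (q ∧ p)), u
The negation has an open branch (countermodel exists).

Not valid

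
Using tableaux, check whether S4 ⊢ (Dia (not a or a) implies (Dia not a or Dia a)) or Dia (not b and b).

Valid

Tableau for the negation not ((Dia (not a or a) implies (Dia not a or Dia a)) or Dia (not b and b)):
1. not ((Dia (not a or a) implies (Dia not a or Dia a)) or Dia (not b and b)), w0
2. not (Dia (not a or a) implies (Dia not a or Dia a)), w0
3. not Dia (not b and b), w0
4. Dia (not a or a), w0
5. not (Dia not a or Dia a), w0
6. not Dia not a, w0
7. not Dia a, w0
8. not (not b and b), w0
9. a, w0
10. not a, w0
Accessibility: w0Rw0
Branch closes: a and not a both at w0.
All branches of the negation close; one closing branch shown above.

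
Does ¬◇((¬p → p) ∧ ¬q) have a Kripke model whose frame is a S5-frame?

1. ¬◇((¬p → p) ∧ ¬q), w0
2. ¬((¬p → p) ∧ ¬q), w0
3. q, w0
Accessibility: w0Rw0

Satisfiable (open branch found)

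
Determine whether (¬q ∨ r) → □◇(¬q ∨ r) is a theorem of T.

Not valid

Tableau for the negation ¬((¬q ∨ r) → □◇(¬q ∨ r)):
1. ¬((¬q ∨ r) → □◇(¬q ∨ r)), u
2. ¬q ∨ r, u   [¬→-rule on 1]
3. ¬□◇(¬q ∨ r), u   [¬→-rule on 1]
4. r, u   [∨-rule on 2 (branches; this branch)]
5. ¬◇(¬q ∨ r), v   [¬□-rule on 3: fresh world v, uRv]
6. ¬(¬q ∨ r), v   [¬◇-rule on 5 via vRv]
7. q, v   [¬∨-rule on 6]
8. ¬r, v   [¬∨-rule on 6]
Accessibility: uRu, uRv, vRv
The negation has an open branch (countermodel exists).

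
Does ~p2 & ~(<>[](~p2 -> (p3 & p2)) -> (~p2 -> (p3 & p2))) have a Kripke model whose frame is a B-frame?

No, unsatisfiable

1. ~p2 & ~(<>[](~p2 -> (p3 & p2)) -> (~p2 -> (p3 & p2))), w0
2. ~p2, w0
3. ~(<>[](~p2 -> (p3 & p2)) -> (~p2 -> (p3 & p2))), w0
4. <>[](~p2 -> (p3 & p2)), w0
5. ~(~p2 -> (p3 & p2)), w0
6. ~(p3 & p2), w0
7. [](~p2 -> (p3 & p2)), w1
8. ~p2 -> (p3 & p2), w0
9. ~p2 -> (p3 & p2), w1
10. p3 & p2, w0
11. p3, w0
12. p2, w0
Accessibility: w0Rw0, w0Rw1, w1Rw0, w1Rw1
Branch closes: p2 and ~p2 both at w0.
(One branch shown.) All branches close.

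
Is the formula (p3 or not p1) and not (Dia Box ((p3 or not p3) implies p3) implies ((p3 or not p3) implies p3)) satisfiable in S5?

Unsatisfiable (every branch closes)

1. (p3 or not p1) and not (Dia Box ((p3 or not p3) implies p3) implies ((p3 or not p3) implies p3)), 0
2. p3 or not p1, 0
3. not (Dia Box ((p3 or not p3) implies p3) implies ((p3 or not p3) implies p3)), 0
4. Dia Box ((p3 or not p3) implies p3), 0
5. not ((p3 or not p3) implies p3), 0
6. p3 or not p3, 0
7. not p3, 0
8. not p1, 0
9. Box ((p3 or not p3) implies p3), 1
10. (p3 or not p3) implies p3, 0
11. (p3 or not p3) implies p3, 1
12. not (p3 or not p3), 0
13. p3, 0
Accessibility: 0R0, 0R1, 1R0, 1R1
Branch closes: p3 and not p3 both at 0.
(One branch shown.) All branches close.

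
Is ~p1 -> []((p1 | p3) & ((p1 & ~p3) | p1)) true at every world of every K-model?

Tableau for the negation ~(~p1 -> []((p1 | p3) & ((p1 & ~p3) | p1))):
1. ~(~p1 -> []((p1 | p3) & ((p1 & ~p3) | p1))), u
2. ~p1, u
3. ~[]((p1 | p3) & ((p1 & ~p3) | p1)), u
4. ~((p1 | p3) & ((p1 & ~p3) | p1)), v
5. ~((p1 & ~p3) | p1), v
6. ~(p1 & ~p3), v
7. ~p1, v
8. p3, v
Accessibility: uRv
The negation has an open branch (countermodel exists).

Invalid (countermodel exists)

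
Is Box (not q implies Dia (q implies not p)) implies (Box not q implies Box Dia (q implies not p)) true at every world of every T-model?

Tableau for the negation not (Box (not q implies Dia (q implies not p)) implies (Box not q implies Box Dia (q implies not p))):
1. not (Box (not q implies Dia (q implies not p)) implies (Box not q implies Box Dia (q implies not p))), 0
2. Box (not q implies Dia (q implies not p)), 0
3. not (Box not q implies Box Dia (q implies not p)), 0
4. Box not q, 0
5. not Box Dia (q implies not p), 0
6. not q implies Dia (q implies not p), 0
7. not q, 0
8. Dia (q implies not p), 0
9. not Dia (q implies not p), 1
10. not q implies Dia (q implies not p), 1
11. not q, 1
12. not (q implies not p), 1
13. q, 1
14. p, 1
Accessibility: 0R0, 0R1, 1R1
Branch closes: q and not q both at 1.
All branches of the negation close; one closing branch shown above.

Valid in T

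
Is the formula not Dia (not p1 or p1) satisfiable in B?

Unsatisfiable (every branch closes)

1. not Dia (not p1 or p1), 0
2. not (not p1 or p1), 0
3. p1, 0
4. not p1, 0
Accessibility: 0R0
Branch closes: p1 and not p1 both at 0.
Every branch closes; the branch above is one of them.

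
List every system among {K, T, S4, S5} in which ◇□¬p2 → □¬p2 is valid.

S5

S4-tableau for the negation ¬(◇□¬p2 → □¬p2):
1. ¬(◇□¬p2 → □¬p2), 0
2. ◇□¬p2, 0   [¬→-rule on 1]
3. ¬□¬p2, 0   [¬→-rule on 1]
4. □¬p2, 1   [◇-rule on 2: fresh world 1, 0R1]
5. ¬p2, 1   [□-rule on 4 via 1R1]
6. p2, 2   [¬□-rule on 3: fresh world 2, 0R2]
Accessibility: 0R0, 0R1, 0R2, 1R1, 2R2
Complete open branch: countermodel on an S4-frame, so not valid in S4, nor in K, T (the same frame is also a K-frame and a T-frame).
S5-tableau for the negation ¬(◇□¬p2 → □¬p2):
1. ¬(◇□¬p2 → □¬p2), 0
2. ◇□¬p2, 0   [¬→-rule on 1]
3. ¬□¬p2, 0   [¬→-rule on 1]
4. □¬p2, 1   [◇-rule on 2: fresh world 1, 0R1]
5. ¬p2, 0   [□-rule on 4 via 1R0]
6. ¬p2, 1   [□-rule on 4 via 1R1]
7. p2, 2   [¬□-rule on 3: fresh world 2, 0R2]
8. ¬p2, 2   [□-rule on 4 via 1R2]
Accessibility: 0R0, 0R1, 0R2, 1R0, 1R1, 1R2, 2R0, 2R1, 2R2
Branch closes: p2 and ¬p2 both at 2.
Every branch closes (one shown): valid in S5.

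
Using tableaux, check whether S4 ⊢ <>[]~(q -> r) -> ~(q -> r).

No, not valid

Tableau for the negation ~(<>[]~(q -> r) -> ~(q -> r)):
1. ~(<>[]~(q -> r) -> ~(q -> r)), w0
2. <>[]~(q -> r), w0
3. q -> r, w0
4. r, w0
5. []~(q -> r), w1
6. ~(q -> r), w1
7. q, w1
8. ~r, w1
Accessibility: w0Rw0, w0Rw1, w1Rw1
The negation has an open branch (countermodel exists).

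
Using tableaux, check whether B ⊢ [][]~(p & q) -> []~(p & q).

Tableau for the negation ~([][]~(p & q) -> []~(p & q)):
1. ~([][]~(p & q) -> []~(p & q)), u
2. [][]~(p & q), u
3. ~[]~(p & q), u
4. []~(p & q), u
5. ~(p & q), u
6. ~q, u
7. p & q, v
8. p, v
9. q, v
10. []~(p & q), v
11. ~(p & q), v
12. ~q, v
Accessibility: uRu, uRv, vRu, vRv
Branch closes: q and ~q both at v.
Every branch of the negation's tableau closes; the branch above is one of them.

Valid in B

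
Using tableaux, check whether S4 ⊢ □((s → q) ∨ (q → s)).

Yes, valid

Tableau for the negation ¬□((s → q) ∨ (q → s)):
1. ¬□((s → q) ∨ (q → s)), w0
2. ¬((s → q) ∨ (q → s)), w1
3. ¬(s → q), w1
4. ¬(q → s), w1
5. s, w1
6. ¬q, w1
7. q, w1
8. ¬s, w1
Accessibility: w0Rw0, w0Rw1, w1Rw1
Branch closes: q and ¬q both at w1.
All branches of the negation close; one closing branch shown above.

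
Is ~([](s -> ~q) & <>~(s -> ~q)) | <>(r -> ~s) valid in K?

Valid in K

Tableau for the negation ~(~([](s -> ~q) & <>~(s -> ~q)) | <>(r -> ~s)):
1. ~(~([](s -> ~q) & <>~(s -> ~q)) | <>(r -> ~s)), w0
2. [](s -> ~q) & <>~(s -> ~q), w0
3. ~<>(r -> ~s), w0
4. [](s -> ~q), w0
5. <>~(s -> ~q), w0
6. ~(s -> ~q), w1
7. s, w1
8. q, w1
9. ~(r -> ~s), w1
10. r, w1
11. s -> ~q, w1
12. ~q, w1
Accessibility: w0Rw1
Branch closes: q and ~q both at w1.
All branches of the negation close; one closing branch shown above.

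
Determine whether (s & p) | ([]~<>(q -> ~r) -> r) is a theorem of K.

Tableau for the negation ~((s & p) | ([]~<>(q -> ~r) -> r)):
1. ~((s & p) | ([]~<>(q -> ~r) -> r)), 0
2. ~(s & p), 0
3. ~([]~<>(q -> ~r) -> r), 0
4. []~<>(q -> ~r), 0
5. ~r, 0
6. ~p, 0
The negation has an open branch (countermodel exists).

Not valid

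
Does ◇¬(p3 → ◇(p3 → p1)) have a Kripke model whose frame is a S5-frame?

1. ◇¬(p3 → ◇(p3 → p1)), 0
2. ¬(p3 → ◇(p3 → p1)), 1
3. p3, 1
4. ¬◇(p3 → p1), 1
5. ¬(p3 → p1), 0
6. p3, 0
7. ¬p1, 0
8. ¬(p3 → p1), 1
9. ¬p1, 1
Accessibility: 0R0, 0R1, 1R0, 1R1

Satisfiable (open branch found)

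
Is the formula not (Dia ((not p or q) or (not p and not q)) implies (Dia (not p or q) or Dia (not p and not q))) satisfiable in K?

1. not (Dia ((not p or q) or (not p and not q)) implies (Dia (not p or q) or Dia (not p and not q))), w0
2. Dia ((not p or q) or (not p and not q)), w0
3. not (Dia (not p or q) or Dia (not p and not q)), w0
4. not Dia (not p or q), w0
5. not Dia (not p and not q), w0
6. (not p or q) or (not p and not q), w1
7. not (not p or q), w1
8. p, w1
9. not q, w1
10. not (not p and not q), w1
11. not p or q, w1
12. q, w1
Accessibility: w0Rw1
Branch closes: q and not q both at w1.
(One branch shown.) All branches close.

Unsatisfiable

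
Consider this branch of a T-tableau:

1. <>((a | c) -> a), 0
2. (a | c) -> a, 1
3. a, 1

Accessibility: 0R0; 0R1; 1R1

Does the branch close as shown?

No atom appears with both signs at the same world.

Open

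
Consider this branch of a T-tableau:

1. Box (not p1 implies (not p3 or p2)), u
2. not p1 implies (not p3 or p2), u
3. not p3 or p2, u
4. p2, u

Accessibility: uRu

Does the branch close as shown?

Not closed

No atom appears with both signs at the same world.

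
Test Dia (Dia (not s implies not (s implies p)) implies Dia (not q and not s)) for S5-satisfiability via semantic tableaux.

1. Dia (Dia (not s implies not (s implies p)) implies Dia (not q and not s)), 0
2. Dia (not s implies not (s implies p)) implies Dia (not q and not s), 1   [Dia-rule on 1: fresh world 1, 0R1]
3. Dia (not q and not s), 1   [implies-rule on 2 (branches; this branch)]
4. not q and not s, 2   [Dia-rule on 3: fresh world 2, 1R2]
5. not q, 2   [and-rule on 4]
6. not s, 2   [and-rule on 4]
Accessibility: 0R0, 0R1, 0R2, 1R0, 1R1, 1R2, 2R0, 2R1, 2R2

Satisfiable (open branch found)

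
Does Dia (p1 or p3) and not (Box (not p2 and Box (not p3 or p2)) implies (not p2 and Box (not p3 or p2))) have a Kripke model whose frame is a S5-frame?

1. Dia (p1 or p3) and not (Box (not p2 and Box (not p3 or p2)) implies (not p2 and Box (not p3 or p2))), u
2. Dia (p1 or p3), u   [and-rule on 1]
3. not (Box (not p2 and Box (not p3 or p2)) implies (not p2 and Box (not p3 or p2))), u   [and-rule on 1]
4. Box (not p2 and Box (not p3 or p2)), u   [neg-implies-rule on 3]
5. not (not p2 and Box (not p3 or p2)), u   [neg-implies-rule on 3]
6. not p2 and Box (not p3 or p2), u   [Box-rule on 4 via uRu]
7. not p2, u   [and-rule on 6]
8. Box (not p3 or p2), u   [and-rule on 6]
9. not p3 or p2, u   [Box-rule on 8 via uRu]
10. not Box (not p3 or p2), u   [neg-and-rule on 5 (branches; this branch)]
11. not p3, u   [or-rule on 9 (branches; this branch)]
12. p1 or p3, v   [Dia-rule on 2: fresh world v, uRv]
13. not p2 and Box (not p3 or p2), v   [Box-rule on 4 via uRv]
14. not p2, v   [and-rule on 13]
15. Box (not p3 or p2), v   [and-rule on 13]
16. not p3 or p2, v   [Box-rule on 8 via uRv]
17. p1, v   [or-rule on 12 (branches; this branch)]
18. not p3, v   [or-rule on 16 (branches; this branch)]
19. not (not p3 or p2), w   [neg-Box-rule on 10: fresh world w, uRw]
20. p3, w   [neg-or-rule on 19]
21. not p2, w   [neg-or-rule on 19]
22. not p2 and Box (not p3 or p2), w   [Box-rule on 4 via uRw]
23. Box (not p3 or p2), w   [and-rule on 22]
24. not p3 or p2, w   [Box-rule on 8 via uRw]
25. p2, w   [or-rule on 24 (branches; this branch)]
Accessibility: uRu, uRv, uRw, vRu, vRv, vRw, wRu, wRv, wRw
Branch closes: p2 and not p2 both at w.
All branches of the tableau close; one closing branch shown above.

Unsatisfiable (every branch closes)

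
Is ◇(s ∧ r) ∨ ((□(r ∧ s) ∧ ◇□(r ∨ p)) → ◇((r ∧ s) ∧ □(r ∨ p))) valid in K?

Tableau for the negation ¬(◇(s ∧ r) ∨ ((□(r ∧ s) ∧ ◇□(r ∨ p)) → ◇((r ∧ s) ∧ □(r ∨ p)))):
1. ¬(◇(s ∧ r) ∨ ((□(r ∧ s) ∧ ◇□(r ∨ p)) → ◇((r ∧ s) ∧ □(r ∨ p)))), u
2. ¬◇(s ∧ r), u
3. ¬((□(r ∧ s) ∧ ◇□(r ∨ p)) → ◇((r ∧ s) ∧ □(r ∨ p))), u
4. □(r ∧ s) ∧ ◇□(r ∨ p), u
5. ¬◇((r ∧ s) ∧ □(r ∨ p)), u
6. □(r ∧ s), u
7. ◇□(r ∨ p), u
8. □(r ∨ p), v
9. ¬(s ∧ r), v
10. ¬((r ∧ s) ∧ □(r ∨ p)), v
11. r ∧ s, v
12. r, v
13. s, v
14. ¬r, v
Accessibility: uRv
Branch closes: r and ¬r both at v.
Every branch of the negation's tableau closes; the branch above is one of them.

Yes, valid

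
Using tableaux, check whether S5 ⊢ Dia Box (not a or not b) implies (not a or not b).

Tableau for the negation not (Dia Box (not a or not b) implies (not a or not b)):
1. not (Dia Box (not a or not b) implies (not a or not b)), w0
2. Dia Box (not a or not b), w0
3. not (not a or not b), w0
4. a, w0
5. b, w0
6. Box (not a or not b), w1
7. not a or not b, w0
8. not a or not b, w1
9. not b, w0
Accessibility: w0Rw0, w0Rw1, w1Rw0, w1Rw1
Branch closes: b and not b both at w0.
Every branch of the negation's tableau closes; the branch above is one of them.

Valid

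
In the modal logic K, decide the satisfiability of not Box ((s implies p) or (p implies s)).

No, unsatisfiable

1. not Box ((s implies p) or (p implies s)), u
2. not ((s implies p) or (p implies s)), v   [neg-Box-rule on 1: fresh world v, uRv]
3. not (s implies p), v   [neg-or-rule on 2]
4. not (p implies s), v   [neg-or-rule on 2]
5. s, v   [neg-implies-rule on 3]
6. not p, v   [neg-implies-rule on 3]
7. p, v   [neg-implies-rule on 4]
8. not s, v   [neg-implies-rule on 4]
Accessibility: uRv
Branch closes: p and not p both at v.
All branches of the tableau close; one closing branch shown above.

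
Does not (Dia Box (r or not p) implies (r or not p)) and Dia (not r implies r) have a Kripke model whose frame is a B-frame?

Unsatisfiable

1. not (Dia Box (r or not p) implies (r or not p)) and Dia (not r implies r), u
2. not (Dia Box (r or not p) implies (r or not p)), u
3. Dia (not r implies r), u
4. Dia Box (r or not p), u
5. not (r or not p), u
6. not r, u
7. p, u
8. not r implies r, v
9. r, v
10. Box (r or not p), w
11. r or not p, u
12. r or not p, w
13. not p, u
Accessibility: uRu, uRv, uRw, vRu, vRv, wRu, wRw
Branch closes: p and not p both at u.
All branches of the tableau close; one closing branch shown above.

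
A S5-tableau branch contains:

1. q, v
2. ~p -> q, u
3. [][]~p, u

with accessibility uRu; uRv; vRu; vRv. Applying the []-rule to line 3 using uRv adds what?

[]~p, v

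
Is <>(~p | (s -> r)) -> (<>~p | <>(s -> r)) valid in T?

Tableau for the negation ~(<>(~p | (s -> r)) -> (<>~p | <>(s -> r))):
1. ~(<>(~p | (s -> r)) -> (<>~p | <>(s -> r))), u
2. <>(~p | (s -> r)), u   [~->-rule on 1]
3. ~(<>~p | <>(s -> r)), u   [~->-rule on 1]
4. ~<>~p, u   [~|-rule on 3]
5. ~<>(s -> r), u   [~|-rule on 3]
6. p, u   [~<>-rule on 4 via uRu]
7. ~(s -> r), u   [~<>-rule on 5 via uRu]
8. s, u   [~->-rule on 7]
9. ~r, u   [~->-rule on 7]
10. ~p | (s -> r), v   [<>-rule on 2: fresh world v, uRv]
11. p, v   [~<>-rule on 4 via uRv]
12. ~(s -> r), v   [~<>-rule on 5 via uRv]
13. s, v   [~->-rule on 12]
14. ~r, v   [~->-rule on 12]
15. s -> r, v   [|-rule on 10 (branches; this branch)]
16. r, v   [->-rule on 15 (branches; this branch)]
Accessibility: uRu, uRv, vRv
Branch closes: r and ~r both at v.
All branches of the negation close; one closing branch shown above.

Valid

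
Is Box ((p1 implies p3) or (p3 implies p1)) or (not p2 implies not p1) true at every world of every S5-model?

Valid

Tableau for the negation not (Box ((p1 implies p3) or (p3 implies p1)) or (not p2 implies not p1)):
1. not (Box ((p1 implies p3) or (p3 implies p1)) or (not p2 implies not p1)), 0
2. not Box ((p1 implies p3) or (p3 implies p1)), 0
3. not (not p2 implies not p1), 0
4. not p2, 0
5. p1, 0
6. not ((p1 implies p3) or (p3 implies p1)), 1
7. not (p1 implies p3), 1
8. not (p3 implies p1), 1
9. p1, 1
10. not p3, 1
11. p3, 1
12. not p1, 1
Accessibility: 0R0, 0R1, 1R0, 1R1
Branch closes: p3 and not p3 both at 1.
Every branch of the negation's tableau closes; the branch above is one of them.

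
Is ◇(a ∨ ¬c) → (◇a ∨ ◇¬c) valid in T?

Yes, valid

Tableau for the negation ¬(◇(a ∨ ¬c) → (◇a ∨ ◇¬c)):
1. ¬(◇(a ∨ ¬c) → (◇a ∨ ◇¬c)), w0
2. ◇(a ∨ ¬c), w0   [¬→-rule on 1]
3. ¬(◇a ∨ ◇¬c), w0   [¬→-rule on 1]
4. ¬◇a, w0   [¬∨-rule on 3]
5. ¬◇¬c, w0   [¬∨-rule on 3]
6. ¬a, w0   [¬◇-rule on 4 via w0Rw0]
7. c, w0   [¬◇-rule on 5 via w0Rw0]
8. a ∨ ¬c, w1   [◇-rule on 2: fresh world w1, w0Rw1]
9. ¬a, w1   [¬◇-rule on 4 via w0Rw1]
10. c, w1   [¬◇-rule on 5 via w0Rw1]
11. ¬c, w1   [∨-rule on 8 (branches; this branch)]
Accessibility: w0Rw0, w0Rw1, w1Rw1
Branch closes: c and ¬c both at w1.
All branches of the negation close; one closing branch shown above.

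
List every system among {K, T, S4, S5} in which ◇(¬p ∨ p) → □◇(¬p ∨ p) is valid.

T, S4, S5

T-tableau for the negation ¬(◇(¬p ∨ p) → □◇(¬p ∨ p)):
1. ¬(◇(¬p ∨ p) → □◇(¬p ∨ p)), w0
2. ◇(¬p ∨ p), w0
3. ¬□◇(¬p ∨ p), w0
4. ¬p ∨ p, w1
5. p, w1
6. ¬◇(¬p ∨ p), w2
7. ¬(¬p ∨ p), w2
8. p, w2
9. ¬p, w2
Accessibility: w0Rw0, w0Rw1, w0Rw2, w1Rw1, w2Rw2
Branch closes: p and ¬p both at w2.
Every branch closes (one shown): valid in T, hence also in S4, S5 (every theorem of T is a theorem of S4 and S5).
K-tableau for the negation ¬(◇(¬p ∨ p) → □◇(¬p ∨ p)):
1. ¬(◇(¬p ∨ p) → □◇(¬p ∨ p)), w0
2. ◇(¬p ∨ p), w0
3. ¬□◇(¬p ∨ p), w0
4. ¬p ∨ p, w1
5. p, w1
6. ¬◇(¬p ∨ p), w2
Accessibility: w0Rw1, w0Rw2
Complete open branch: countermodel on a K-frame, so not valid in K.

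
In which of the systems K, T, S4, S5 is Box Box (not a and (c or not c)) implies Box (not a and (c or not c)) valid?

T, S4, S5

T-tableau for the negation not (Box Box (not a and (c or not c)) implies Box (not a and (c or not c))):
1. not (Box Box (not a and (c or not c)) implies Box (not a and (c or not c))), u
2. Box Box (not a and (c or not c)), u
3. not Box (not a and (c or not c)), u
4. Box (not a and (c or not c)), u
5. not a and (c or not c), u
6. not a, u
7. c or not c, u
8. not c, u
9. not (not a and (c or not c)), v
10. Box (not a and (c or not c)), v
11. not a and (c or not c), v
12. not a, v
13. c or not c, v
14. not (c or not c), v
15. not c, v
16. c, v
Accessibility: uRu, uRv, vRv
Branch closes: c and not c both at v.
Every branch closes (one shown): valid in T, hence also in S4, S5 (every theorem of T is a theorem of S4 and S5).
K-tableau for the negation not (Box Box (not a and (c or not c)) implies Box (not a and (c or not c))):
1. not (Box Box (not a and (c or not c)) implies Box (not a and (c or not c))), u
2. Box Box (not a and (c or not c)), u
3. not Box (not a and (c or not c)), u
4. not (not a and (c or not c)), v
5. Box (not a and (c or not c)), v
6. a, v
Accessibility: uRv
Complete open branch: countermodel on a K-frame, so not valid in K.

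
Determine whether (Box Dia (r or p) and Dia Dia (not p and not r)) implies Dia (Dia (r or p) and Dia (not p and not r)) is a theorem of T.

Tableau for the negation not ((Box Dia (r or p) and Dia Dia (not p and not r)) implies Dia (Dia (r or p) and Dia (not p and not r))):
1. not ((Box Dia (r or p) and Dia Dia (not p and not r)) implies Dia (Dia (r or p) and Dia (not p and not r))), u
2. Box Dia (r or p) and Dia Dia (not p and not r), u
3. not Dia (Dia (r or p) and Dia (not p and not r)), u
4. Box Dia (r or p), u
5. Dia Dia (not p and not r), u
6. not (Dia (r or p) and Dia (not p and not r)), u
7. Dia (r or p), u
8. not Dia (not p and not r), u
9. not (not p and not r), u
10. r, u
11. Dia (not p and not r), v
12. not (Dia (r or p) and Dia (not p and not r)), v
13. Dia (r or p), v
14. not (not p and not r), v
15. not Dia (not p and not r), v
16. r, v
17. r or p, w
18. not (Dia (r or p) and Dia (not p and not r)), w
19. Dia (r or p), w
20. not (not p and not r), w
21. p, w
22. not Dia (not p and not r), w
23. r, w
24. not p and not r, x
25. not p, x
26. not r, x
27. not (not p and not r), x
28. r, x
Accessibility: uRu, uRv, uRw, vRv, vRx, wRw, xRx
Branch closes: r and not r both at x.
Every branch of the negation's tableau closes; the branch above is one of them.

Valid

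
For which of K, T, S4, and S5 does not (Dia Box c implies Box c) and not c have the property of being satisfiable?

K, T, S4

S5-tableau for the formula:
1. not (Dia Box c implies Box c) and not c, u
2. not (Dia Box c implies Box c), u
3. not c, u
4. Dia Box c, u
5. not Box c, u
6. Box c, v
7. c, u
Accessibility: uRu, uRv, vRu, vRv
Branch closes: c and not c both at u.
Every branch closes (one shown): unsatisfiable in S5.
S4-tableau for the formula:
1. not (Dia Box c implies Box c) and not c, u
2. not (Dia Box c implies Box c), u
3. not c, u
4. Dia Box c, u
5. not Box c, u
6. Box c, v
7. c, v
8. not c, w
Accessibility: uRu, uRv, uRw, vRv, wRw
Complete open branch: satisfiable in S4, hence also in K, T (this S4-model is also a K-model and a T-model).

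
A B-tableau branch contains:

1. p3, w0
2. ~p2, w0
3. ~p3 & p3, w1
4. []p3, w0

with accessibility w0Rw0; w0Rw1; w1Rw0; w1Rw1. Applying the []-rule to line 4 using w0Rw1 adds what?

p3, w1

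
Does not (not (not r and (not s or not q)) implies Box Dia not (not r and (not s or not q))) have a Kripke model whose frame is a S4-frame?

1. not (not (not r and (not s or not q)) implies Box Dia not (not r and (not s or not q))), w0
2. not (not r and (not s or not q)), w0   [neg-implies-rule on 1]
3. not Box Dia not (not r and (not s or not q)), w0   [neg-implies-rule on 1]
4. not (not s or not q), w0   [neg-and-rule on 2 (branches; this branch)]
5. s, w0   [neg-or-rule on 4]
6. q, w0   [neg-or-rule on 4]
7. not Dia not (not r and (not s or not q)), w1   [neg-Box-rule on 3: fresh world w1, w0Rw1]
8. not r and (not s or not q), w1   [neg-Dia-rule on 7 via w1Rw1]
9. not r, w1   [and-rule on 8]
10. not s or not q, w1   [and-rule on 8]
11. not q, w1   [or-rule on 10 (branches; this branch)]
Accessibility: w0Rw0, w0Rw1, w1Rw1

Yes, satisfiable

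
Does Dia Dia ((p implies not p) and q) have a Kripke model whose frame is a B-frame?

1. Dia Dia ((p implies not p) and q), 0
2. Dia ((p implies not p) and q), 1
3. (p implies not p) and q, 2
4. p implies not p, 2
5. q, 2
6. not p, 2
Accessibility: 0R0, 0R1, 1R0, 1R1, 1R2, 2R1, 2R2

Satisfiable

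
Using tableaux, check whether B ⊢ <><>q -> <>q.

Tableau for the negation ~(<><>q -> <>q):
1. ~(<><>q -> <>q), u
2. <><>q, u
3. ~<>q, u
4. ~q, u
5. <>q, v
6. ~q, v
7. q, w
Accessibility: uRu, uRv, vRu, vRv, vRw, wRv, wRw
The negation has an open branch (countermodel exists).

No, not valid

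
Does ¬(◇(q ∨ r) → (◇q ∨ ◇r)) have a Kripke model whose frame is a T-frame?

Unsatisfiable

1. ¬(◇(q ∨ r) → (◇q ∨ ◇r)), u
2. ◇(q ∨ r), u   [¬→-rule on 1]
3. ¬(◇q ∨ ◇r), u   [¬→-rule on 1]
4. ¬◇q, u   [¬∨-rule on 3]
5. ¬◇r, u   [¬∨-rule on 3]
6. ¬q, u   [¬◇-rule on 4 via uRu]
7. ¬r, u   [¬◇-rule on 5 via uRu]
8. q ∨ r, v   [◇-rule on 2: fresh world v, uRv]
9. ¬q, v   [¬◇-rule on 4 via uRv]
10. ¬r, v   [¬◇-rule on 5 via uRv]
11. r, v   [∨-rule on 8 (branches; this branch)]
Accessibility: uRu, uRv, vRv
Branch closes: r and ¬r both at v.
Every branch closes; the branch above is one of them.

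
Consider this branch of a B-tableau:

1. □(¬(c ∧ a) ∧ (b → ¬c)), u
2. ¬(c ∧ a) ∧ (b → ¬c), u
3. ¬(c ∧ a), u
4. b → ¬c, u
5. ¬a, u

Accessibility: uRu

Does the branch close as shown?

No, open

No atom appears with both signs at the same world.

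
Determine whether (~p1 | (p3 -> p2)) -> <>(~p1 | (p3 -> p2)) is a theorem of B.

Tableau for the negation ~((~p1 | (p3 -> p2)) -> <>(~p1 | (p3 -> p2))):
1. ~((~p1 | (p3 -> p2)) -> <>(~p1 | (p3 -> p2))), u
2. ~p1 | (p3 -> p2), u   [~->-rule on 1]
3. ~<>(~p1 | (p3 -> p2)), u   [~->-rule on 1]
4. ~(~p1 | (p3 -> p2)), u   [~<>-rule on 3 via uRu]
5. p1, u   [~|-rule on 4]
6. ~(p3 -> p2), u   [~|-rule on 4]
7. p3, u   [~->-rule on 6]
8. ~p2, u   [~->-rule on 6]
9. p3 -> p2, u   [|-rule on 2 (branches; this branch)]
10. p2, u   [->-rule on 9 (branches; this branch)]
Accessibility: uRu
Branch closes: p2 and ~p2 both at u.
Every branch of the negation's tableau closes; the branch above is one of them.

Valid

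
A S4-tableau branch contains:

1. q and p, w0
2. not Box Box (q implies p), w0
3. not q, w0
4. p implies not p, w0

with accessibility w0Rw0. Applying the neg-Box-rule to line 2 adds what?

a fresh world w1 with w0Rw1, and not Box (q implies p) at w1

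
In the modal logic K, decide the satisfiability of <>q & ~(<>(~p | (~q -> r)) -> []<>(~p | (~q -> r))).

Yes, satisfiable

1. <>q & ~(<>(~p | (~q -> r)) -> []<>(~p | (~q -> r))), w0
2. <>q, w0
3. ~(<>(~p | (~q -> r)) -> []<>(~p | (~q -> r))), w0
4. <>(~p | (~q -> r)), w0
5. ~[]<>(~p | (~q -> r)), w0
6. q, w1
7. ~p | (~q -> r), w2
8. ~q -> r, w2
9. r, w2
10. ~<>(~p | (~q -> r)), w3
Accessibility: w0Rw1, w0Rw2, w0Rw3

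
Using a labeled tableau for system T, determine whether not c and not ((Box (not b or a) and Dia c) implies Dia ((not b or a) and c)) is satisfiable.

1. not c and not ((Box (not b or a) and Dia c) implies Dia ((not b or a) and c)), w0
2. not c, w0   [and-rule on 1]
3. not ((Box (not b or a) and Dia c) implies Dia ((not b or a) and c)), w0   [and-rule on 1]
4. Box (not b or a) and Dia c, w0   [neg-implies-rule on 3]
5. not Dia ((not b or a) and c), w0   [neg-implies-rule on 3]
6. Box (not b or a), w0   [and-rule on 4]
7. Dia c, w0   [and-rule on 4]
8. not ((not b or a) and c), w0   [neg-Dia-rule on 5 via w0Rw0]
9. not b or a, w0   [Box-rule on 6 via w0Rw0]
10. a, w0   [or-rule on 9 (branches; this branch)]
11. c, w1   [Dia-rule on 7: fresh world w1, w0Rw1]
12. not ((not b or a) and c), w1   [neg-Dia-rule on 5 via w0Rw1]
13. not b or a, w1   [Box-rule on 6 via w0Rw1]
14. not (not b or a), w1   [neg-and-rule on 12 (branches; this branch)]
15. b, w1   [neg-or-rule on 14]
16. not a, w1   [neg-or-rule on 14]
17. a, w1   [or-rule on 13 (branches; this branch)]
Accessibility: w0Rw0, w0Rw1, w1Rw1
Branch closes: a and not a both at w1.
All branches of the tableau close; one closing branch shown above.

Unsatisfiable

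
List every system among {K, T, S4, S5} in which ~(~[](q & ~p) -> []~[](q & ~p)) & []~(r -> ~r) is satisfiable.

S5-tableau for the formula:
1. ~(~[](q & ~p) -> []~[](q & ~p)) & []~(r -> ~r), 0
2. ~(~[](q & ~p) -> []~[](q & ~p)), 0
3. []~(r -> ~r), 0
4. ~[](q & ~p), 0
5. ~[]~[](q & ~p), 0
6. ~(r -> ~r), 0
7. r, 0
8. ~(q & ~p), 1
9. ~(r -> ~r), 1
10. r, 1
11. p, 1
12. [](q & ~p), 2
13. ~(r -> ~r), 2
14. r, 2
15. q & ~p, 0
16. q, 0
17. ~p, 0
18. q & ~p, 1
19. q, 1
20. ~p, 1
Accessibility: 0R0, 0R1, 0R2, 1R0, 1R1, 1R2, 2R0, 2R1, 2R2
Branch closes: p and ~p both at 1.
Every branch closes (one shown): unsatisfiable in S5.
S4-tableau for the formula:
1. ~(~[](q & ~p) -> []~[](q & ~p)) & []~(r -> ~r), 0
2. ~(~[](q & ~p) -> []~[](q & ~p)), 0
3. []~(r -> ~r), 0
4. ~[](q & ~p), 0
5. ~[]~[](q & ~p), 0
6. ~(r -> ~r), 0
7. r, 0
8. ~(q & ~p), 1
9. ~(r -> ~r), 1
10. r, 1
11. p, 1
12. [](q & ~p), 2
13. ~(r -> ~r), 2
14. r, 2
15. q & ~p, 2
16. q, 2
17. ~p, 2
Accessibility: 0R0, 0R1, 0R2, 1R1, 2R2
Complete open branch: satisfiable in S4, hence also in K, T (this S4-model is also a K-model and a T-model).

K, T, S4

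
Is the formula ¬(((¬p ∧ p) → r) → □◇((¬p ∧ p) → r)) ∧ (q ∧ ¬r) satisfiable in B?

Unsatisfiable (every branch closes)

1. ¬(((¬p ∧ p) → r) → □◇((¬p ∧ p) → r)) ∧ (q ∧ ¬r), w0
2. ¬(((¬p ∧ p) → r) → □◇((¬p ∧ p) → r)), w0   [∧-rule on 1]
3. q ∧ ¬r, w0   [∧-rule on 1]
4. (¬p ∧ p) → r, w0   [¬→-rule on 2]
5. ¬□◇((¬p ∧ p) → r), w0   [¬→-rule on 2]
6. q, w0   [∧-rule on 3]
7. ¬r, w0   [∧-rule on 3]
8. ¬(¬p ∧ p), w0   [→-rule on 4 (branches; this branch)]
9. ¬p, w0   [¬∧-rule on 8 (branches; this branch)]
10. ¬◇((¬p ∧ p) → r), w1   [¬□-rule on 5: fresh world w1, w0Rw1]
11. ¬((¬p ∧ p) → r), w0   [¬◇-rule on 10 via w1Rw0]
12. ¬p ∧ p, w0   [¬→-rule on 11]
13. p, w0   [∧-rule on 12]
Accessibility: w0Rw0, w0Rw1, w1Rw0, w1Rw1
Branch closes: p and ¬p both at w0.
(One branch shown.) All branches close.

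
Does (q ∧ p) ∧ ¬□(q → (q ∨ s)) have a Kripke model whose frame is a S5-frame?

No, unsatisfiable

1. (q ∧ p) ∧ ¬□(q → (q ∨ s)), u
2. q ∧ p, u   [∧-rule on 1]
3. ¬□(q → (q ∨ s)), u   [∧-rule on 1]
4. q, u   [∧-rule on 2]
5. p, u   [∧-rule on 2]
6. ¬(q → (q ∨ s)), v   [¬□-rule on 3: fresh world v, uRv]
7. q, v   [¬→-rule on 6]
8. ¬(q ∨ s), v   [¬→-rule on 6]
9. ¬q, v   [¬∨-rule on 8]
10. ¬s, v   [¬∨-rule on 8]
Accessibility: uRu, uRv, vRu, vRv
Branch closes: q and ¬q both at v.
All branches of the tableau close; one closing branch shown above.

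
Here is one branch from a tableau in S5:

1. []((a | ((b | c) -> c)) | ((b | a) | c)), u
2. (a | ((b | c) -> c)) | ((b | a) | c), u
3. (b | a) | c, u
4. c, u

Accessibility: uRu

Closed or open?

No atom appears with both signs at the same world.

Not closed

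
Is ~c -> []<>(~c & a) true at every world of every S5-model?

Tableau for the negation ~(~c -> []<>(~c & a)):
1. ~(~c -> []<>(~c & a)), w0
2. ~c, w0
3. ~[]<>(~c & a), w0
4. ~<>(~c & a), w1
5. ~(~c & a), w0
6. ~(~c & a), w1
7. ~a, w0
8. ~a, w1
Accessibility: w0Rw0, w0Rw1, w1Rw0, w1Rw1
The negation has an open branch (countermodel exists).

Invalid (countermodel exists)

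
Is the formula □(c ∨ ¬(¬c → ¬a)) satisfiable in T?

1. □(c ∨ ¬(¬c → ¬a)), w0
2. c ∨ ¬(¬c → ¬a), w0
3. ¬(¬c → ¬a), w0
4. ¬c, w0
5. a, w0
Accessibility: w0Rw0

Satisfiable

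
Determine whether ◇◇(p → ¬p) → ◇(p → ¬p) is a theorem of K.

Tableau for the negation ¬(◇◇(p → ¬p) → ◇(p → ¬p)):
1. ¬(◇◇(p → ¬p) → ◇(p → ¬p)), u
2. ◇◇(p → ¬p), u
3. ¬◇(p → ¬p), u
4. ◇(p → ¬p), v
5. ¬(p → ¬p), v
6. p, v
7. p → ¬p, w
8. ¬p, w
Accessibility: uRv, vRw
The negation has an open branch (countermodel exists).

Not valid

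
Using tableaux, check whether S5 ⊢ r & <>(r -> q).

Tableau for the negation ~(r & <>(r -> q)):
1. ~(r & <>(r -> q)), w0
2. ~<>(r -> q), w0
3. ~(r -> q), w0
4. r, w0
5. ~q, w0
Accessibility: w0Rw0
The negation has an open branch (countermodel exists).

Not valid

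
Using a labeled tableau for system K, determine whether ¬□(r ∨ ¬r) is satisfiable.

1. ¬□(r ∨ ¬r), w0
2. ¬(r ∨ ¬r), w1
3. ¬r, w1
4. r, w1
Accessibility: w0Rw1
Branch closes: r and ¬r both at w1.
All branches of the tableau close; one closing branch shown above.

Unsatisfiable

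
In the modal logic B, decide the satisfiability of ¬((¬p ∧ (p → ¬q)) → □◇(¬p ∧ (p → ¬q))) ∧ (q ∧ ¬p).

1. ¬((¬p ∧ (p → ¬q)) → □◇(¬p ∧ (p → ¬q))) ∧ (q ∧ ¬p), w0
2. ¬((¬p ∧ (p → ¬q)) → □◇(¬p ∧ (p → ¬q))), w0
3. q ∧ ¬p, w0
4. ¬p ∧ (p → ¬q), w0
5. ¬□◇(¬p ∧ (p → ¬q)), w0
6. q, w0
7. ¬p, w0
8. p → ¬q, w0
9. ¬◇(¬p ∧ (p → ¬q)), w1
10. ¬(¬p ∧ (p → ¬q)), w0
11. ¬(¬p ∧ (p → ¬q)), w1
12. ¬(p → ¬q), w0
13. p, w0
Accessibility: w0Rw0, w0Rw1, w1Rw0, w1Rw1
Branch closes: p and ¬p both at w0.
Every branch closes; the branch above is one of them.

Unsatisfiable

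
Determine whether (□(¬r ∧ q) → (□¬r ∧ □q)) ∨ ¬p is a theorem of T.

Yes, valid

Tableau for the negation ¬((□(¬r ∧ q) → (□¬r ∧ □q)) ∨ ¬p):
1. ¬((□(¬r ∧ q) → (□¬r ∧ □q)) ∨ ¬p), u
2. ¬(□(¬r ∧ q) → (□¬r ∧ □q)), u
3. p, u
4. □(¬r ∧ q), u
5. ¬(□¬r ∧ □q), u
6. ¬r ∧ q, u
7. ¬r, u
8. q, u
9. ¬□q, u
10. ¬q, v
11. ¬r ∧ q, v
12. ¬r, v
13. q, v
Accessibility: uRu, uRv, vRv
Branch closes: q and ¬q both at v.
Every branch of the negation's tableau closes; the branch above is one of them.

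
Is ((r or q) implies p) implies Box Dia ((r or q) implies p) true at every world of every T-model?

Invalid (countermodel exists)

Tableau for the negation not (((r or q) implies p) implies Box Dia ((r or q) implies p)):
1. not (((r or q) implies p) implies Box Dia ((r or q) implies p)), w0
2. (r or q) implies p, w0
3. not Box Dia ((r or q) implies p), w0
4. p, w0
5. not Dia ((r or q) implies p), w1
6. not ((r or q) implies p), w1
7. r or q, w1
8. not p, w1
9. q, w1
Accessibility: w0Rw0, w0Rw1, w1Rw1
The negation has an open branch (countermodel exists).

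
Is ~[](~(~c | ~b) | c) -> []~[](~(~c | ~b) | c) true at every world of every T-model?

Tableau for the negation ~(~[](~(~c | ~b) | c) -> []~[](~(~c | ~b) | c)):
1. ~(~[](~(~c | ~b) | c) -> []~[](~(~c | ~b) | c)), u
2. ~[](~(~c | ~b) | c), u   [~->-rule on 1]
3. ~[]~[](~(~c | ~b) | c), u   [~->-rule on 1]
4. ~(~(~c | ~b) | c), v   [~[]-rule on 2: fresh world v, uRv]
5. ~c | ~b, v   [~|-rule on 4]
6. ~c, v   [~|-rule on 4]
7. ~b, v   [|-rule on 5 (branches; this branch)]
8. [](~(~c | ~b) | c), w   [~[]-rule on 3: fresh world w, uRw]
9. ~(~c | ~b) | c, w   [[]-rule on 8 via wRw]
10. c, w   [|-rule on 9 (branches; this branch)]
Accessibility: uRu, uRv, uRw, vRv, wRw
The negation has an open branch (countermodel exists).

No, not valid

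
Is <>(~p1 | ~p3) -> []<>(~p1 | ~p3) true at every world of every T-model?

No, not valid

Tableau for the negation ~(<>(~p1 | ~p3) -> []<>(~p1 | ~p3)):
1. ~(<>(~p1 | ~p3) -> []<>(~p1 | ~p3)), 0
2. <>(~p1 | ~p3), 0
3. ~[]<>(~p1 | ~p3), 0
4. ~p1 | ~p3, 1
5. ~p3, 1
6. ~<>(~p1 | ~p3), 2
7. ~(~p1 | ~p3), 2
8. p1, 2
9. p3, 2
Accessibility: 0R0, 0R1, 0R2, 1R1, 2R2
The negation has an open branch (countermodel exists).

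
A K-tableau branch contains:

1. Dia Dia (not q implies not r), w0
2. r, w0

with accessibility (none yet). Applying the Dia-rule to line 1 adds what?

a fresh world w1 with w0Rw1, and Dia (not q implies not r) at w1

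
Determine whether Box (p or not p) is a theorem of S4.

Tableau for the negation not Box (p or not p):
1. not Box (p or not p), 0
2. not (p or not p), 1
3. not p, 1
4. p, 1
Accessibility: 0R0, 0R1, 1R1
Branch closes: p and not p both at 1.
Every branch of the negation's tableau closes; the branch above is one of them.

Yes, valid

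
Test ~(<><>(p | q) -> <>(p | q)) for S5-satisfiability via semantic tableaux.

1. ~(<><>(p | q) -> <>(p | q)), u
2. <><>(p | q), u
3. ~<>(p | q), u
4. ~(p | q), u
5. ~p, u
6. ~q, u
7. <>(p | q), v
8. ~(p | q), v
9. ~p, v
10. ~q, v
11. p | q, w
12. ~(p | q), w
13. ~p, w
14. ~q, w
15. q, w
Accessibility: uRu, uRv, uRw, vRu, vRv, vRw, wRu, wRv, wRw
Branch closes: q and ~q both at w.
All branches of the tableau close; one closing branch shown above.

Unsatisfiable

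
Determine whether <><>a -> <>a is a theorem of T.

Tableau for the negation ~(<><>a -> <>a):
1. ~(<><>a -> <>a), w0
2. <><>a, w0
3. ~<>a, w0
4. ~a, w0
5. <>a, w1
6. ~a, w1
7. a, w2
Accessibility: w0Rw0, w0Rw1, w1Rw1, w1Rw2, w2Rw2
The negation has an open branch (countermodel exists).

Not valid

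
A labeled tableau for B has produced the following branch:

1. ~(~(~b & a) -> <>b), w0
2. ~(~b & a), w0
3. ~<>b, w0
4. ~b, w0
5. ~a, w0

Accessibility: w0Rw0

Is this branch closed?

Open

No atom appears with both signs at the same world.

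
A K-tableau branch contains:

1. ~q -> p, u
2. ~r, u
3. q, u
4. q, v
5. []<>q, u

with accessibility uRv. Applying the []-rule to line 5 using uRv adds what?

<>q, v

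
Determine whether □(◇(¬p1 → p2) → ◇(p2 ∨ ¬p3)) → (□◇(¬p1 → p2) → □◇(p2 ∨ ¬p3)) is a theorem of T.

Yes, valid

Tableau for the negation ¬(□(◇(¬p1 → p2) → ◇(p2 ∨ ¬p3)) → (□◇(¬p1 → p2) → □◇(p2 ∨ ¬p3))):
1. ¬(□(◇(¬p1 → p2) → ◇(p2 ∨ ¬p3)) → (□◇(¬p1 → p2) → □◇(p2 ∨ ¬p3))), 0
2. □(◇(¬p1 → p2) → ◇(p2 ∨ ¬p3)), 0
3. ¬(□◇(¬p1 → p2) → □◇(p2 ∨ ¬p3)), 0
4. □◇(¬p1 → p2), 0
5. ¬□◇(p2 ∨ ¬p3), 0
6. ◇(¬p1 → p2) → ◇(p2 ∨ ¬p3), 0
7. ◇(¬p1 → p2), 0
8. ◇(p2 ∨ ¬p3), 0
9. ¬◇(p2 ∨ ¬p3), 1
10. ◇(¬p1 → p2) → ◇(p2 ∨ ¬p3), 1
11. ◇(¬p1 → p2), 1
12. ¬(p2 ∨ ¬p3), 1
13. ¬p2, 1
14. p3, 1
15. ◇(p2 ∨ ¬p3), 1
16. ¬p1 → p2, 2
17. ◇(¬p1 → p2) → ◇(p2 ∨ ¬p3), 2
18. ◇(¬p1 → p2), 2
19. p2, 2
20. ◇(p2 ∨ ¬p3), 2
21. p2 ∨ ¬p3, 3
22. ◇(¬p1 → p2) → ◇(p2 ∨ ¬p3), 3
23. ◇(¬p1 → p2), 3
24. ¬p3, 3
25. ¬◇(¬p1 → p2), 3
26. ¬(¬p1 → p2), 3
27. ¬p1, 3
28. ¬p2, 3
29. ¬p1 → p2, 4
30. ¬(p2 ∨ ¬p3), 4
31. ¬p2, 4
32. p3, 4
33. p1, 4
34. p2 ∨ ¬p3, 5
35. ¬(p2 ∨ ¬p3), 5
36. ¬p2, 5
37. p3, 5
38. ¬p3, 5
Accessibility: 0R0, 0R1, 0R2, 0R3, 1R1, 1R4, 1R5, 2R2, 3R3, 4R4, 5R5
Branch closes: p3 and ¬p3 both at 5.
Every branch of the negation's tableau closes; the branch above is one of them.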